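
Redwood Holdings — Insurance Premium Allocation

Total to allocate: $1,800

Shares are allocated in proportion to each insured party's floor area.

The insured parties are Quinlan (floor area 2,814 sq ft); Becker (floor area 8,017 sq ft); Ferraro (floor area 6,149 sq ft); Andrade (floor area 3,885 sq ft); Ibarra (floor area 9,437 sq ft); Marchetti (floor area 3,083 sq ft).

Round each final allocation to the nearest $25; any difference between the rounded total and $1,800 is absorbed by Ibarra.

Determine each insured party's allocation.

Floor area total: 33,385.
Unrounded shares: Quinlan 2,814/33,385 × $1,800 = 151.72; Becker 8,017/33,385 × $1,800 = 432.25; Ferraro 6,149/33,385 × $1,800 = 331.53; Andrade 3,885/33,385 × $1,800 = 209.47; Ibarra 9,437/33,385 × $1,800 = 508.81; Marchetti 3,083/33,385 × $1,800 = 166.22.
After rounding ($25): Quinlan $150; Becker $425; Ferraro $325; Andrade $200; Ibarra $500; Marchetti $175. Sum = $1,775.
Difference $1,800 − $1,775 = +$25 applied to Ibarra: Ibarra becomes $525.

Quinlan: $150; Becker: $425; Ferraro: $325; Andrade: $200; Ibarra: $525; Marchetti: $175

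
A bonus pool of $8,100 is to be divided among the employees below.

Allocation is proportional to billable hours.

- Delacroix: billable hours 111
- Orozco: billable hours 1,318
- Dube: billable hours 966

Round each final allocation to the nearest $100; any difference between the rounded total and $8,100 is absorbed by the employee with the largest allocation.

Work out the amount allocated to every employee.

Total billable hours = 2,395.
Pro-rata amounts: Delacroix 111/2,395 × $8,100 = 375.41; Orozco 1,318/2,395 × $8,100 = 4,457.54; Dube 966/2,395 × $8,100 = 3,267.06.
At nearest $100: Delacroix $400; Orozco $4,500; Dube $3,300. Sum = $8,200.
Difference $8,100 − $8,200 = −$100 applied to largest allocation (Orozco): Orozco becomes $4,400.

Delacroix: $400 | Orozco: $4,400 | Dube: $3,300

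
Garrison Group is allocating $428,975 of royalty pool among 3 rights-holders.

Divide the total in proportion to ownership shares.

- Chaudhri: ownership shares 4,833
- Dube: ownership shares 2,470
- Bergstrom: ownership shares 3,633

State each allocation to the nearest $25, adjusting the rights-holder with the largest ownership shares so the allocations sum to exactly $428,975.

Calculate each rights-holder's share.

Sum of ownership shares: 4,833 + 2,470 + 3,633 = 10,936.
Proportional shares: Chaudhri 189,579.02; Dube 96,888.10; Bergstrom 142,507.88.
At nearest $25: Chaudhri $189,575; Dube $96,900; Bergstrom $142,500. Sum = $428,975.
No rounding difference to absorb.

Chaudhri: $189,575 · Dube: $96,900 · Bergstrom: $142,500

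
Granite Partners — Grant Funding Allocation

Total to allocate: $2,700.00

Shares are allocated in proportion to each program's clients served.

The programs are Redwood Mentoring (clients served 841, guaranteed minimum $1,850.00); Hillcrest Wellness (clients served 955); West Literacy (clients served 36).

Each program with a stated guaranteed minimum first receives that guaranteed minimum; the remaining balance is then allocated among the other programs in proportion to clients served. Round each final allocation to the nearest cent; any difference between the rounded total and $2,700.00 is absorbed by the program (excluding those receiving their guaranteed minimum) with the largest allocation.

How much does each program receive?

Guaranteed amounts: Redwood Mentoring $1,850.00. Remaining pool $850.00.
Remaining pool split over remaining clients served 991: Hillcrest Wellness 819.1221 → $819.12; West Literacy 30.8779 → $30.88.

Redwood Mentoring: $1,850.00 | Hillcrest Wellness: $819.12 | West Literacy: $30.88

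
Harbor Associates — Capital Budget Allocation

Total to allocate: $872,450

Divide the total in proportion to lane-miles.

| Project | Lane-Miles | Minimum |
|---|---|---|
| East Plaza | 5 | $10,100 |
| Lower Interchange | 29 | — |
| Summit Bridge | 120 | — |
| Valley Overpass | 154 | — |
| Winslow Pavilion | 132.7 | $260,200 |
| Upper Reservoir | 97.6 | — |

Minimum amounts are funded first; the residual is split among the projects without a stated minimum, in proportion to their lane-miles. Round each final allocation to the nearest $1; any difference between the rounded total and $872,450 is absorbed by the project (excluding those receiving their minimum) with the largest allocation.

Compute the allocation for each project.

East Plaza: $10,100 | Lower Interchange: $43,590 | Summit Bridge: $180,374 | Valley Overpass: $231,481 | Winslow Pavilion: $260,200 | Upper Reservoir: $146,705

Fund the minimums — East Plaza $10,100; Winslow Pavilion $260,200. Residual $602,150.
Residual split over remaining lane-miles 400.6: Lower Interchange 43,590.49 → $43,590; Summit Bridge 180,374.44 → $180,374; Valley Overpass 231,480.53 → $231,481; Upper Reservoir 146,704.54 → $146,705.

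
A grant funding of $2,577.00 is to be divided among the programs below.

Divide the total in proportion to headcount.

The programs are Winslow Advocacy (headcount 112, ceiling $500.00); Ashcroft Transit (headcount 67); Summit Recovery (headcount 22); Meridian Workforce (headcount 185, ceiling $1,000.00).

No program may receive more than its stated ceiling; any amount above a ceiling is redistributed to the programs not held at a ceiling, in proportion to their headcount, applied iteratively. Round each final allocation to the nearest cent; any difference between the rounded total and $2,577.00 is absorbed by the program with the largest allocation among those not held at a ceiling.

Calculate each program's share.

Sum of headcount: 386.
Proportional shares (ignoring caps): Winslow Advocacy 747.7306; Ashcroft Transit 447.3031; Summit Recovery 146.8756; Meridian Workforce 1,235.0907.
Capped: Winslow Advocacy ($500.00), Meridian Workforce ($1,000.00); residual $1,077.00 reallocated over remaining headcount 89.
Shares after redistribution: Ashcroft Transit 810.7753 → $810.78; Summit Recovery 266.2247 → $266.22.

Winslow Advocacy: $500.00 · Ashcroft Transit: $810.78 · Summit Recovery: $266.22 · Meridian Workforce: $1,000.00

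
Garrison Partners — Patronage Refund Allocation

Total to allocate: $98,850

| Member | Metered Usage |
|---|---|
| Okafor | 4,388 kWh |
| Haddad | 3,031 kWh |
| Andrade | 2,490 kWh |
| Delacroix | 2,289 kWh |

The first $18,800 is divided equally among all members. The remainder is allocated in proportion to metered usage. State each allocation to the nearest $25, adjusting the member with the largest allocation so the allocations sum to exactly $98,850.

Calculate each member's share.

$18,800 shared equally gives $4,700 per member.
Remainder $80,050 by metered usage (total 12,198): Okafor 28,796.47 → $28,800; Haddad 19,891.09 → $19,900; Andrade 16,340.75 → $16,350; Delacroix 15,021.68 → $15,025.
Rounding difference −$25 on remainder applied to Okafor.
Totals: Okafor $4,700 + $28,775 = $33,475; Haddad $4,700 + $19,900 = $24,600; Andrade $4,700 + $16,350 = $21,050; Delacroix $4,700 + $15,025 = $19,725.

Okafor: $33,475 · Haddad: $24,600 · Andrade: $21,050 · Delacroix: $19,725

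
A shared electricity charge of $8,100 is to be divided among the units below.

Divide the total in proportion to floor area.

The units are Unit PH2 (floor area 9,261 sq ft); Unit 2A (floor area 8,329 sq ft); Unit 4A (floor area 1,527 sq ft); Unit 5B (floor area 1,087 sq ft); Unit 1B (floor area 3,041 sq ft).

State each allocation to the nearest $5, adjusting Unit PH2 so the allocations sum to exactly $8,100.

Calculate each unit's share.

Total floor area = 23,245.
Raw shares: Unit PH2 9,261/23,245 × $8,100 = 3,227.11; Unit 2A 8,329/23,245 × $8,100 = 2,902.34; Unit 4A 1,527/23,245 × $8,100 = 532.10; Unit 5B 1,087/23,245 × $8,100 = 378.78; Unit 1B 3,041/23,245 × $8,100 = 1,059.67.
After rounding ($5): Unit PH2 $3,225; Unit 2A $2,900; Unit 4A $530; Unit 5B $380; Unit 1B $1,060. Sum = $8,095.
Difference $8,100 − $8,095 = +$5 applied to Unit PH2: Unit PH2 becomes $3,230.

Unit PH2: $3,230 | Unit 2A: $2,900 | Unit 4A: $530 | Unit 5B: $380 | Unit 1B: $1,060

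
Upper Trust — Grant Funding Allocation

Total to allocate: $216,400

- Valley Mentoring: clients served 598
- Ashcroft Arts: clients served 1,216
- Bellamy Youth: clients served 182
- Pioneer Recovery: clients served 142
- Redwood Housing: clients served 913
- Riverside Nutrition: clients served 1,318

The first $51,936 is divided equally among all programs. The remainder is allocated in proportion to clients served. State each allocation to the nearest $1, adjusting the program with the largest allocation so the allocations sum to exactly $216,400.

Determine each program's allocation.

Equal tier: $51,936 ÷ 6 = $8,656 apiece.
Remainder $164,464 by clients served (total 4,369): Valley Mentoring 22,510.75 → $22,511; Ashcroft Arts 45,774.37 → $45,774; Bellamy Youth 6,851.10 → $6,851; Pioneer Recovery 5,345.36 → $5,345; Redwood Housing 34,368.42 → $34,368; Riverside Nutrition 49,614.00 → $49,614.
Rounding difference +$1 on remainder applied to Riverside Nutrition.
Totals: Valley Mentoring $8,656 + $22,511 = $31,167; Ashcroft Arts $8,656 + $45,774 = $54,430; Bellamy Youth $8,656 + $6,851 = $15,507; Pioneer Recovery $8,656 + $5,345 = $14,001; Redwood Housing $8,656 + $34,368 = $43,024; Riverside Nutrition $8,656 + $49,615 = $58,271.

Valley Mentoring: $31,167; Ashcroft Arts: $54,430; Bellamy Youth: $15,507; Pioneer Recovery: $14,001; Redwood Housing: $43,024; Riverside Nutrition: $58,271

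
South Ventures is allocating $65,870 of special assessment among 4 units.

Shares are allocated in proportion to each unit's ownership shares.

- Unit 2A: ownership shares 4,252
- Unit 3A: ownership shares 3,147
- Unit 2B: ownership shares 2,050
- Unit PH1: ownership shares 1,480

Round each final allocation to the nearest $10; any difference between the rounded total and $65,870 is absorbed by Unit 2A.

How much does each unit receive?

Combined ownership shares = 10,929.
Raw shares: Unit 2A 4,252/10,929 × $65,870 = 25,627.16; Unit 3A 3,147/10,929 × $65,870 = 18,967.23; Unit 2B 2,050/10,929 × $65,870 = 12,355.52; Unit PH1 1,480/10,929 × $65,870 = 8,920.08.
At nearest $10: Unit 2A $25,630; Unit 3A $18,970; Unit 2B $12,360; Unit PH1 $8,920. Sum = $65,880.
Difference $65,870 − $65,880 = −$10 applied to Unit 2A: Unit 2A becomes $25,620.

Unit 2A: $25,620; Unit 3A: $18,970; Unit 2B: $12,360; Unit PH1: $8,920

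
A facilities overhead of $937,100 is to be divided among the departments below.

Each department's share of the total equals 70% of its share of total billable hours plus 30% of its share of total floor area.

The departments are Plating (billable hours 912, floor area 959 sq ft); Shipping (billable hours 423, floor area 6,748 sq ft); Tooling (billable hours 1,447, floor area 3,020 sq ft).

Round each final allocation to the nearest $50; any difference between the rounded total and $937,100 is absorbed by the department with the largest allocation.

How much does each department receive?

Totals — billable hours 2,782, floor area 10,727.
Blended shares (70% billable hours + 30% floor area): Plating 0.2563; Shipping 0.2952; Tooling 0.4486.
Unrounded shares: Plating 240,174.39; Shipping 276,589.07; Tooling 420,336.54.
Rounded to nearest $50: Plating $240,150; Shipping $276,600; Tooling $420,350. Sum = $937,100.
Sum already equals the total — no adjustment.

Plating: $240,150; Shipping: $276,600; Tooling: $420,350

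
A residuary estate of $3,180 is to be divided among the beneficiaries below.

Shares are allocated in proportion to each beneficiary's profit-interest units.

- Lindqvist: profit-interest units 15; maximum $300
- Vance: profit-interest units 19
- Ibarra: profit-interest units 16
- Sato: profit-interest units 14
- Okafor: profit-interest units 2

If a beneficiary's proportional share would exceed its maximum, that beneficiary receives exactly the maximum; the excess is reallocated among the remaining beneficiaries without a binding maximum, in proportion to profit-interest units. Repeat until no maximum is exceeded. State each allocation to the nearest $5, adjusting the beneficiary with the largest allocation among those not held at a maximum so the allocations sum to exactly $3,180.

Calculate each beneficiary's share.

Combined profit-interest units = 66.
Unconstrained shares: Lindqvist 722.73; Vance 915.45; Ibarra 770.91; Sato 674.55; Okafor 96.36.
Cap binds for Lindqvist ($300); residual $2,880 reallocated over remaining profit-interest units 51.
Redistributed shares: Vance 1,072.94 → $1,075; Ibarra 903.53 → $905; Sato 790.59 → $790; Okafor 112.94 → $115.
Rounding difference −$5 applied to Vance → $1,070.

Lindqvist: $300 · Vance: $1,070 · Ibarra: $905 · Sato: $790 · Okafor: $115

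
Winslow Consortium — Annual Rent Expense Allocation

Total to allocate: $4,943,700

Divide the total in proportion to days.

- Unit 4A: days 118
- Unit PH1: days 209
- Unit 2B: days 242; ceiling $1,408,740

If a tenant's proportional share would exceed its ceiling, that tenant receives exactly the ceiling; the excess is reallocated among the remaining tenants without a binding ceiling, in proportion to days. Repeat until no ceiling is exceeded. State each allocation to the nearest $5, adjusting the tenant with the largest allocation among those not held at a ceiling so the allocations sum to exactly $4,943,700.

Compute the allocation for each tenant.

Unit 4A: $1,275,610 | Unit PH1: $2,259,350 | Unit 2B: $1,408,740

Total days = 569.
Proportional shares (ignoring caps): Unit 4A 1,025,231.28; Unit PH1 1,815,875.75; Unit 2B 2,102,592.97.
Capped: Unit 2B ($1,408,740); remaining pool $3,534,960 reallocated over remaining days 327.
Redistributed shares: Unit 4A 1,275,612.48 → $1,275,610; Unit PH1 2,259,347.52 → $2,259,350.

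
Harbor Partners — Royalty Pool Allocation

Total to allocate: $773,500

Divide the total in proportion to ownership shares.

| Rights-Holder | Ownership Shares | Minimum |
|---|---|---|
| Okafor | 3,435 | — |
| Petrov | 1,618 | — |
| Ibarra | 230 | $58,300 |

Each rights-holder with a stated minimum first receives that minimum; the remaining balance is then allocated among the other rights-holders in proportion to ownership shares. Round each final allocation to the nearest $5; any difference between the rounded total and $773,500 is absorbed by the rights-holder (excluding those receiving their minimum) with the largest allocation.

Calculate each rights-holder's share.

Okafor: $486,190 · Petrov: $229,010 · Ibarra: $58,300

Minimums first: Ibarra $58,300. Remaining pool $715,200.
Remaining pool split over remaining ownership shares 5,053: Okafor 486,188.80 → $486,190; Petrov 229,011.20 → $229,010.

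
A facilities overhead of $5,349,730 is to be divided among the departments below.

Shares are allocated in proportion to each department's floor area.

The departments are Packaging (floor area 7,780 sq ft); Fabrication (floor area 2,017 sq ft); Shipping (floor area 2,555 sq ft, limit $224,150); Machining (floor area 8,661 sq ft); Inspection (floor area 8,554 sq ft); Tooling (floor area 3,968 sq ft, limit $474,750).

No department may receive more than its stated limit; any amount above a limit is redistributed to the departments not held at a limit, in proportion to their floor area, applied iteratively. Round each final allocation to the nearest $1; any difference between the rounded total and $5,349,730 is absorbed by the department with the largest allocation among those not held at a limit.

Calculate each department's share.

Total floor area = 33,535.
Pro-rata shares before constraints: Packaging 1,241,118.22; Fabrication 321,765.48; Shipping 407,590.88; Machining 1,381,661.30; Inspection 1,364,591.93; Tooling 633,002.20.
Held at cap: Shipping ($224,150), Tooling ($474,750); residual $4,650,830 reallocated over remaining floor area 27,012.
Shares after redistribution: Packaging 1,339,532.70 → $1,339,533; Fabrication 347,279.88 → $347,280; Machining 1,491,220.15 → $1,491,220; Inspection 1,472,797.27 → $1,472,797.

Packaging: $1,339,533 | Fabrication: $347,280 | Shipping: $224,150 | Machining: $1,491,220 | Inspection: $1,472,797 | Tooling: $474,750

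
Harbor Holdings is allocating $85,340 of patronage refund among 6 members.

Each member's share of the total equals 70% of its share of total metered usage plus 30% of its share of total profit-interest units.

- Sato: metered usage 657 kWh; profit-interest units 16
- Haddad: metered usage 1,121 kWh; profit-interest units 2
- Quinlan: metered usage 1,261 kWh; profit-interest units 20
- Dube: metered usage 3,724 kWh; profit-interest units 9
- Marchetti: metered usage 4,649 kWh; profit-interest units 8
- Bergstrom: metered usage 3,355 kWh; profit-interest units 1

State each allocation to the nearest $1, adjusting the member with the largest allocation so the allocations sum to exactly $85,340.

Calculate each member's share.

Sato: $9,973 · Haddad: $5,449 · Quinlan: $14,245 · Dube: $19,180 · Marchetti: $22,464 · Bergstrom: $14,029

Totals — metered usage 14,767, profit-interest units 56.
Combined weights (70% metered usage + 30% profit-interest units): Sato 0.1169; Haddad 0.0639; Quinlan 0.1669; Dube 0.2247; Marchetti 0.2632; Bergstrom 0.1644.
Raw shares: Sato 9,972.67; Haddad 5,449.22; Quinlan 14,244.78; Dube 19,179.57; Marchetti 22,464.36; Bergstrom 14,029.40.
At nearest $1: Sato $9,973; Haddad $5,449; Quinlan $14,245; Dube $19,180; Marchetti $22,464; Bergstrom $14,029. Sum = $85,340.
No rounding difference to absorb.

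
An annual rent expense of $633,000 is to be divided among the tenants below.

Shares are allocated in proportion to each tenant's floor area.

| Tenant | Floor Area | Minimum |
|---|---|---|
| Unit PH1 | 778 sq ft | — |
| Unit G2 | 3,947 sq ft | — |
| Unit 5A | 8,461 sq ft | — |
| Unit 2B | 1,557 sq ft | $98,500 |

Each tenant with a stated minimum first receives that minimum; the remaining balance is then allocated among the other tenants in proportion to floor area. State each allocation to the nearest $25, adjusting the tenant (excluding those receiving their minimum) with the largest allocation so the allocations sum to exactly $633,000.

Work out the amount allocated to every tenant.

Unit PH1: $31,525 · Unit G2: $160,000 · Unit 5A: $342,975 · Unit 2B: $98,500

Guaranteed amounts: Unit 2B $98,500. Remaining pool $534,500.
Remaining pool split over remaining floor area 13,186: Unit PH1 31,536.55 → $31,525; Unit G2 159,993.29 → $160,000; Unit 5A 342,970.16 → $342,975.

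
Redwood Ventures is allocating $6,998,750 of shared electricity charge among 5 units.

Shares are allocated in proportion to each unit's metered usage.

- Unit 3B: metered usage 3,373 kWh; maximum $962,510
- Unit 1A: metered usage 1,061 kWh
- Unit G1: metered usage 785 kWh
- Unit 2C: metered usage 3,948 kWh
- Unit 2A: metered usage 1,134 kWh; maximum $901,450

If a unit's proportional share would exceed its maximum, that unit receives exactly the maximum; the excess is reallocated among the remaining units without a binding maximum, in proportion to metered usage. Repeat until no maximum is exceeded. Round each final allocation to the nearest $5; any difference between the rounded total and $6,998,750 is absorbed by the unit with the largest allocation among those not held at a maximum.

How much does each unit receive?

Sum of metered usage: 10,301.
Proportional shares (ignoring caps): Unit 3B 2,291,698.26; Unit 1A 720,869.21; Unit G1 533,348.10; Unit 2C 2,682,367.25; Unit 2A 770,467.19.
Held at cap: Unit 3B ($962,510); residual $6,036,240 reallocated over remaining metered usage 6,928.
Held at cap: Unit 2A ($901,450); residual $5,134,790 reallocated over remaining metered usage 5,794.
Remaining shares: Unit 1A 940,285.16 → $940,285; Unit G1 695,686.94 → $695,685; Unit 2C 3,498,817.90 → $3,498,820.

Unit 3B: $962,510; Unit 1A: $940,285; Unit G1: $695,685; Unit 2C: $3,498,820; Unit 2A: $901,450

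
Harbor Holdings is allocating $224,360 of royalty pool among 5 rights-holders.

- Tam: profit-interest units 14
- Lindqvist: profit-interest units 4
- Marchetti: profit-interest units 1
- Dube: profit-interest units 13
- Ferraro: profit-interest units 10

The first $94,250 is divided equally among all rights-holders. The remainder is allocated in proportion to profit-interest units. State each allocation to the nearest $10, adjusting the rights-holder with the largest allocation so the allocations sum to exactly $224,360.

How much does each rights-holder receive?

Tam: $62,220 · Lindqvist: $31,240 · Marchetti: $21,950 · Dube: $59,120 · Ferraro: $49,830

First tranche $94,250 split equally: $18,850 each.
Remainder $130,110 by profit-interest units (total 42): Tam 43,370.00 → $43,370; Lindqvist 12,391.43 → $12,390; Marchetti 3,097.86 → $3,100; Dube 40,272.14 → $40,270; Ferraro 30,978.57 → $30,980.
Totals: Tam $18,850 + $43,370 = $62,220; Lindqvist $18,850 + $12,390 = $31,240; Marchetti $18,850 + $3,100 = $21,950; Dube $18,850 + $40,270 = $59,120; Ferraro $18,850 + $30,980 = $49,830.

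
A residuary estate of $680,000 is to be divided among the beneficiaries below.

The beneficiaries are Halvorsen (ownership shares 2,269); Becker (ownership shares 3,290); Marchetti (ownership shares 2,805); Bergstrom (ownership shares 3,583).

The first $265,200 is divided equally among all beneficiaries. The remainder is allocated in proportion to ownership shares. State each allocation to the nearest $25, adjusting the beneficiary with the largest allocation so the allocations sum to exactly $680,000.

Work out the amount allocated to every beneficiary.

$265,200 shared equally gives $66,300 per beneficiary.
Remainder $414,800 by ownership shares (total 11,947): Halvorsen 78,779.71 → $78,775; Becker 114,228.84 → $114,225; Marchetti 97,389.64 → $97,400; Bergstrom 124,401.81 → $124,400.
Totals: Halvorsen $66,300 + $78,775 = $145,075; Becker $66,300 + $114,225 = $180,525; Marchetti $66,300 + $97,400 = $163,700; Bergstrom $66,300 + $124,400 = $190,700.

Halvorsen: $145,075 | Becker: $180,525 | Marchetti: $163,700 | Bergstrom: $190,700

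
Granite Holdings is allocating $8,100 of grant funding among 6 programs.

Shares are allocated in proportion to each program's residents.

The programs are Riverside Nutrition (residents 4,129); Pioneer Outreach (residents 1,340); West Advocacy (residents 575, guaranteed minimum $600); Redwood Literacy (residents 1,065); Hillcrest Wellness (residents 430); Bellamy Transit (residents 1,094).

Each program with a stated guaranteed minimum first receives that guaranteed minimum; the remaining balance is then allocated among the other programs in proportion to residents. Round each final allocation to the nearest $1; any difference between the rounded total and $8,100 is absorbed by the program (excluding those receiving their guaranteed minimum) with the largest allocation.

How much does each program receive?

Guaranteed amounts: West Advocacy $600. Residual $7,500.
Residual split over remaining residents 8,058: Riverside Nutrition 3,843.08 → $3,843; Pioneer Outreach 1,247.21 → $1,247; Redwood Literacy 991.25 → $991; Hillcrest Wellness 400.22 → $400; Bellamy Transit 1,018.24 → $1,018.
Rounding difference +$1 applied to Riverside Nutrition → $3,844.

Riverside Nutrition: $3,844 | Pioneer Outreach: $1,247 | West Advocacy: $600 | Redwood Literacy: $991 | Hillcrest Wellness: $400 | Bellamy Transit: $1,018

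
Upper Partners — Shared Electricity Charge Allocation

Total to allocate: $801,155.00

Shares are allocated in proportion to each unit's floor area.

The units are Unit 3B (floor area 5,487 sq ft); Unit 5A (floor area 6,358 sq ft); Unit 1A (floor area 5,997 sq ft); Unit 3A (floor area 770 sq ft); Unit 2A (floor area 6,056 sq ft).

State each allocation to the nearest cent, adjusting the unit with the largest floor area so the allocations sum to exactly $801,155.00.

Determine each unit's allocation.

Unit 3B: $178,204.05 · Unit 5A: $206,491.95 · Unit 1A: $194,767.57 · Unit 3A: $25,007.68 · Unit 2A: $196,683.75

Sum of floor area: 5,487 + 6,358 + 5,997 + 770 + 6,056 = 24,668.
Raw shares: Unit 3B 178,204.0492; Unit 5A 206,491.9527; Unit 1A 194,767.5748; Unit 3A 25,007.6759; Unit 2A 196,683.7474.
At nearest cent: Unit 3B $178,204.05; Unit 5A $206,491.95; Unit 1A $194,767.57; Unit 3A $25,007.68; Unit 2A $196,683.75. Sum = $801,155.00.
Rounded total matches; no reconciliation needed.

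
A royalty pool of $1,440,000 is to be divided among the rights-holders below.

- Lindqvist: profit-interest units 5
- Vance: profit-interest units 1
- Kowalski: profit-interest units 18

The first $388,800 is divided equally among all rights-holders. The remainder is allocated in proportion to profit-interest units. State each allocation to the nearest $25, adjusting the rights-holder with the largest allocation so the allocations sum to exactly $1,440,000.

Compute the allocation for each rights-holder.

First tranche $388,800 split equally: $129,600 each.
Remainder $1,051,200 by profit-interest units (total 24): Lindqvist 219,000.00 → $219,000; Vance 43,800.00 → $43,800; Kowalski 788,400.00 → $788,400.
Totals: Lindqvist $129,600 + $219,000 = $348,600; Vance $129,600 + $43,800 = $173,400; Kowalski $129,600 + $788,400 = $918,000.

Lindqvist: $348,600; Vance: $173,400; Kowalski: $918,000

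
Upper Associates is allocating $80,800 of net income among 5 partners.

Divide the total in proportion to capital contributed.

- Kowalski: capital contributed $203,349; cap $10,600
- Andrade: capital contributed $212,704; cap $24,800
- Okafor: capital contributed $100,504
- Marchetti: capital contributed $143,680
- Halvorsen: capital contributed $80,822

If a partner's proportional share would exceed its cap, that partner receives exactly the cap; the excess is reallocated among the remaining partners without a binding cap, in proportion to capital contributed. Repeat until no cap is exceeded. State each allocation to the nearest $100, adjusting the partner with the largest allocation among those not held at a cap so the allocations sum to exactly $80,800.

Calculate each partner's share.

Kowalski: $10,600 · Andrade: $24,800 · Okafor: $14,000 · Marchetti: $20,100 · Halvorsen: $11,300

Capital contributed total: 741,059.
Proportional shares (ignoring caps): Kowalski 22,171.78; Andrade 23,191.79; Okafor 10,958.27; Marchetti 15,665.88; Halvorsen 8,812.28.
Capped: Kowalski ($10,600); remaining pool $70,200 reallocated over remaining capital contributed 537,710.
Capped: Andrade ($24,800); remaining pool $45,400 reallocated over remaining capital contributed 325,006.
Redistributed shares: Okafor 14,039.38 → $14,000; Marchetti 20,070.62 → $20,100; Halvorsen 11,290.00 → $11,300.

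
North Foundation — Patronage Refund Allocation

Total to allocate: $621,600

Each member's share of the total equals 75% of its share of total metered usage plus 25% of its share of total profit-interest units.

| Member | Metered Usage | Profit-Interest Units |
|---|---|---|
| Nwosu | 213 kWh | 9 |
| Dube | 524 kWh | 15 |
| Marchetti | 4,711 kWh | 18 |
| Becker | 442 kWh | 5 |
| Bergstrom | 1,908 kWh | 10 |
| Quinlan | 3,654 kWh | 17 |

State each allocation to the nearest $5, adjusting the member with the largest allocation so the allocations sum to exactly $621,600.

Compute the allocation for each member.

Totals — metered usage 11,452, profit-interest units 74.
Composite weights (75% metered usage + 25% profit-interest units): Nwosu 0.0444; Dube 0.0850; Marchetti 0.3693; Becker 0.0458; Bergstrom 0.1587; Quinlan 0.2967.
Pro-rata amounts: Nwosu 27,571.03; Dube 52,831.54; Marchetti 229,580.32; Becker 28,493.40; Bergstrom 98,672.86; Quinlan 184,450.86.
At nearest $5: Nwosu $27,570; Dube $52,830; Marchetti $229,580; Becker $28,495; Bergstrom $98,675; Quinlan $184,450. Sum = $621,600.
Sum already equals the total — no adjustment.

Nwosu: $27,570 · Dube: $52,830 · Marchetti: $229,580 · Becker: $28,495 · Bergstrom: $98,675 · Quinlan: $184,450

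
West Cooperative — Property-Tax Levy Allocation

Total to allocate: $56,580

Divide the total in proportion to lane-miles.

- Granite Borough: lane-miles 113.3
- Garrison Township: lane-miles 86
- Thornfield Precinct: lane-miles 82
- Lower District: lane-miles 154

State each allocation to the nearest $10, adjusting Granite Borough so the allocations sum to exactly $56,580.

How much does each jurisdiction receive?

Lane-miles total: 435.3.
Pro-rata amounts: Granite Borough 113.3/435.3 × $56,580 = 14,726.66; Garrison Township 86/435.3 × $56,580 = 11,178.22; Thornfield Precinct 82/435.3 × $56,580 = 10,658.30; Lower District 154/435.3 × $56,580 = 20,016.82.
At nearest $10: Granite Borough $14,730; Garrison Township $11,180; Thornfield Precinct $10,660; Lower District $20,020. Sum = $56,590.
Difference $56,580 − $56,590 = −$10 applied to Granite Borough: Granite Borough becomes $14,720.

Granite Borough: $14,720 | Garrison Township: $11,180 | Thornfield Precinct: $10,660 | Lower District: $20,020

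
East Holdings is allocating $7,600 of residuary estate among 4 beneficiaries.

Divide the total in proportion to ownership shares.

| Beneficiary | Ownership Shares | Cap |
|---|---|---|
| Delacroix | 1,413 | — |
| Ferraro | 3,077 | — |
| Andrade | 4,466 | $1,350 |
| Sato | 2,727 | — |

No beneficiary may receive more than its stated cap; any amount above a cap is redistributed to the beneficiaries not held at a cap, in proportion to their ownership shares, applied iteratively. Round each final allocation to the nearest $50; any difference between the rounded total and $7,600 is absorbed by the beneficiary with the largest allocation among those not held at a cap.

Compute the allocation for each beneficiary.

Delacroix: $1,200 · Ferraro: $2,700 · Andrade: $1,350 · Sato: $2,350

Sum of ownership shares: 11,683.
Pro-rata shares before constraints: Delacroix 919.18; Ferraro 2,001.64; Andrade 2,905.21; Sato 1,773.96.
Cap binds for Andrade ($1,350); residual $6,250 reallocated over remaining ownership shares 7,217.
Redistributed shares: Delacroix 1,223.67 → $1,200; Ferraro 2,664.72 → $2,650; Sato 2,361.61 → $2,350.
Rounding difference +$50 applied to Ferraro → $2,700.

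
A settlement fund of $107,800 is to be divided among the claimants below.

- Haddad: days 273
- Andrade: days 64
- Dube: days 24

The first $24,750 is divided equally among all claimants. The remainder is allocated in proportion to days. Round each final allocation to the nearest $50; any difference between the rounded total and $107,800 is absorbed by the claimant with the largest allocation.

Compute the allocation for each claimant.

Haddad: $71,100 · Andrade: $22,950 · Dube: $13,750

$24,750 shared equally gives $8,250 per claimant.
Remainder $83,050 by days (total 361): Haddad 62,805.12 → $62,800; Andrade 14,723.55 → $14,700; Dube 5,521.33 → $5,500.
Rounding difference +$50 on remainder applied to Haddad.
Totals: Haddad $8,250 + $62,850 = $71,100; Andrade $8,250 + $14,700 = $22,950; Dube $8,250 + $5,500 = $13,750.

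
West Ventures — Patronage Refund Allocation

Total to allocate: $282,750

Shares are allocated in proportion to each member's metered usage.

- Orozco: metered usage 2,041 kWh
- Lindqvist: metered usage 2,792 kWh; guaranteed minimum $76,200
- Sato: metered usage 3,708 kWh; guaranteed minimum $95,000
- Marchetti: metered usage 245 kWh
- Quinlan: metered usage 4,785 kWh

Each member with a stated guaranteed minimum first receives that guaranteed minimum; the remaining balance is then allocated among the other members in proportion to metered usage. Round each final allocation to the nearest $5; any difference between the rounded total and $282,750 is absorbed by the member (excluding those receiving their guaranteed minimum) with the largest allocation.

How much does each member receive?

Fund the minimums — Lindqvist $76,200; Sato $95,000. Residual $111,550.
Residual split over remaining metered usage 7,071: Orozco 32,198.21 → $32,200; Marchetti 3,865.05 → $3,865; Quinlan 75,486.74 → $75,485.

Orozco: $32,200 · Lindqvist: $76,200 · Sato: $95,000 · Marchetti: $3,865 · Quinlan: $75,485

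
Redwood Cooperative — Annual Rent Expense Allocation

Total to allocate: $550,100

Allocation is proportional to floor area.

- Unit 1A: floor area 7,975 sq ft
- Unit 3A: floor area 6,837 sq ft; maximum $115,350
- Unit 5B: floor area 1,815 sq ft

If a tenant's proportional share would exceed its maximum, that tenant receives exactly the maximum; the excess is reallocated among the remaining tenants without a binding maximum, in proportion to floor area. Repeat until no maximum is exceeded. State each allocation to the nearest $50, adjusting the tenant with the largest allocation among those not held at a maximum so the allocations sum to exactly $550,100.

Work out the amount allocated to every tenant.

Unit 1A: $354,150 | Unit 3A: $115,350 | Unit 5B: $80,600

Combined floor area = 16,627.
Pro-rata shares before constraints: Unit 1A 263,850.81; Unit 3A 226,200.38; Unit 5B 60,048.81.
Held at cap: Unit 3A ($115,350); residual $434,750 reallocated over remaining floor area 9,790.
Redistributed shares: Unit 1A 354,150.28 → $354,150; Unit 5B 80,599.72 → $80,600.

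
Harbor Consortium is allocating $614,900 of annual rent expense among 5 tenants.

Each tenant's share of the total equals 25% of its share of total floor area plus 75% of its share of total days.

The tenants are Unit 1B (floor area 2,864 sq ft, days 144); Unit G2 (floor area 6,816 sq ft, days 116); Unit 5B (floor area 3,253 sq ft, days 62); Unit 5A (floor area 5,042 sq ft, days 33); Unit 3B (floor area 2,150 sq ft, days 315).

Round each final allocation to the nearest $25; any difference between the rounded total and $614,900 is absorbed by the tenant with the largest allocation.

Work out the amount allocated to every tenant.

Floor area total 20,125; days total 670.
Composite weights (25% floor area + 75% days): Unit 1B 0.1968; Unit G2 0.2145; Unit 5B 0.1098; Unit 5A 0.0996; Unit 3B 0.3793.
Pro-rata amounts: Unit 1B 120,994.90; Unit G2 131,909.30; Unit 5B 67,523.97; Unit 5A 61,227.95; Unit 3B 233,243.88.
Rounded to nearest $25: Unit 1B $121,000; Unit G2 $131,900; Unit 5B $67,525; Unit 5A $61,225; Unit 3B $233,250. Sum = $614,900.
Rounded total matches; no reconciliation needed.

Unit 1B: $121,000 · Unit G2: $131,900 · Unit 5B: $67,525 · Unit 5A: $61,225 · Unit 3B: $233,250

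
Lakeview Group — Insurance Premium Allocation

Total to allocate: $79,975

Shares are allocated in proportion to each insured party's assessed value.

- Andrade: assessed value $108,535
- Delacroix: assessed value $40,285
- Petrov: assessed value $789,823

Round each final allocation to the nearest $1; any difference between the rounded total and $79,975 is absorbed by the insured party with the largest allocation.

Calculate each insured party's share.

Andrade: $9,247 · Delacroix: $3,432 · Petrov: $67,296

Assessed value total: 938,643.
Proportional shares: Andrade 108,535/938,643 × $79,975 = 9,247.48; Delacroix 40,285/938,643 × $79,975 = 3,432.39; Petrov 789,823/938,643 × $79,975 = 67,295.12.
Rounded to nearest $1: Andrade $9,247; Delacroix $3,432; Petrov $67,295. Sum = $79,974.
Difference $79,975 − $79,974 = +$1 applied to largest allocation (Petrov): Petrov becomes $67,296.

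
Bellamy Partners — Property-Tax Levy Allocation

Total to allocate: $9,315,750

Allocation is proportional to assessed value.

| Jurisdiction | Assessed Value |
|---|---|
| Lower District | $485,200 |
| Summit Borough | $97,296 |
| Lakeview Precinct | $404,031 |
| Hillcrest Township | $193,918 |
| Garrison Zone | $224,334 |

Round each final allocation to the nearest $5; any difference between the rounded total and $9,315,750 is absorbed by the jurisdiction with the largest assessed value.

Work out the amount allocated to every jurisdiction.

Lower District: $3,217,590 | Summit Borough: $645,215 | Lakeview Precinct: $2,679,320 | Hillcrest Township: $1,285,960 | Garrison Zone: $1,487,665

Total assessed value = 485,200 + 97,296 + 404,031 + 193,918 + 224,334 = 1,404,779.
Unrounded shares: Lower District 3,217,589.31; Summit Borough 645,215.52; Lakeview Precinct 2,679,319.51; Hillcrest Township 1,285,961.43; Garrison Zone 1,487,664.22.
Rounded to nearest $5: Lower District $3,217,590; Summit Borough $645,215; Lakeview Precinct $2,679,320; Hillcrest Township $1,285,960; Garrison Zone $1,487,665. Sum = $9,315,750.
Sum already equals the total — no adjustment.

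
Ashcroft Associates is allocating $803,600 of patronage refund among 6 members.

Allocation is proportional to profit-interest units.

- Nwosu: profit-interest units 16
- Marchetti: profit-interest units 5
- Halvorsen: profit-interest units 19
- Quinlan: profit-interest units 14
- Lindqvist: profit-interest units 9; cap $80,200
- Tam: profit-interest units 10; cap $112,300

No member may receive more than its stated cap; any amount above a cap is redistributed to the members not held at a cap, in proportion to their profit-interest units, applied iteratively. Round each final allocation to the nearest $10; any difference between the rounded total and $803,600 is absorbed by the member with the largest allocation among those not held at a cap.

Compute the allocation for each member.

Profit-interest units total: 73.
Pro-rata shares before constraints: Nwosu 176,131.51; Marchetti 55,041.10; Halvorsen 209,156.16; Quinlan 154,115.07; Lindqvist 99,073.97; Tam 110,082.19.
Cap binds for Lindqvist ($80,200); residual $723,400 reallocated over remaining profit-interest units 64.
Cap binds for Tam ($112,300); residual $611,100 reallocated over remaining profit-interest units 54.
Shares after redistribution: Nwosu 181,066.67 → $181,070; Marchetti 56,583.33 → $56,580; Halvorsen 215,016.67 → $215,020; Quinlan 158,433.33 → $158,430.

Nwosu: $181,070 · Marchetti: $56,580 · Halvorsen: $215,020 · Quinlan: $158,430 · Lindqvist: $80,200 · Tam: $112,300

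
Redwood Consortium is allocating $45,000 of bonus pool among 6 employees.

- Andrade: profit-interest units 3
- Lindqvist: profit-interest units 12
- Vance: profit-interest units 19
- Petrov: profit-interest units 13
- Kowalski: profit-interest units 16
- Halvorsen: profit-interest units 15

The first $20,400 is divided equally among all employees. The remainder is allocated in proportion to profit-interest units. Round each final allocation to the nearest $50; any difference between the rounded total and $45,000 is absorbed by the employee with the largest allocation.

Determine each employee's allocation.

$20,400 shared equally gives $3,400 per employee.
Remainder $24,600 by profit-interest units (total 78): Andrade 946.15 → $950; Lindqvist 3,784.62 → $3,800; Vance 5,992.31 → $6,000; Petrov 4,100.00 → $4,100; Kowalski 5,046.15 → $5,050; Halvorsen 4,730.77 → $4,750.
Rounding difference −$50 on remainder applied to Vance.
Totals: Andrade $3,400 + $950 = $4,350; Lindqvist $3,400 + $3,800 = $7,200; Vance $3,400 + $5,950 = $9,350; Petrov $3,400 + $4,100 = $7,500; Kowalski $3,400 + $5,050 = $8,450; Halvorsen $3,400 + $4,750 = $8,150.

Andrade: $4,350; Lindqvist: $7,200; Vance: $9,350; Petrov: $7,500; Kowalski: $8,450; Halvorsen: $8,150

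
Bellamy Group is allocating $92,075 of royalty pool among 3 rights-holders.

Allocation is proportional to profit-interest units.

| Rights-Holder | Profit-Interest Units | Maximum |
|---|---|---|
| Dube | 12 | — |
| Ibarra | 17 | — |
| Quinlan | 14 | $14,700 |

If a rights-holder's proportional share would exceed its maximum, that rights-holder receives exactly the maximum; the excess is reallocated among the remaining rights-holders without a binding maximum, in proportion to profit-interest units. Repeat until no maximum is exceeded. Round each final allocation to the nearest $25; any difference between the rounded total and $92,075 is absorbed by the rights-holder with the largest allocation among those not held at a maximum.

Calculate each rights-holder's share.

Sum of profit-interest units: 43.
Proportional shares (ignoring caps): Dube 25,695.35; Ibarra 36,401.74; Quinlan 29,977.91.
Capped: Quinlan ($14,700); residual $77,375 reallocated over remaining profit-interest units 29.
Shares after redistribution: Dube 32,017.24 → $32,025; Ibarra 45,357.76 → $45,350.

Dube: $32,025 | Ibarra: $45,350 | Quinlan: $14,700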